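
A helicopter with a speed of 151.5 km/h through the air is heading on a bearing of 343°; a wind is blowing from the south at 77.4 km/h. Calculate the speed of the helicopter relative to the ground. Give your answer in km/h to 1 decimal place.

226.7 km/h

Taking east as x and north as y: velocity relative to the air = (-44.294, 144.880) km/h; the air relative to ground = (0.000, 77.400) km/h.
Velocity relative to ground = (-44.294, 144.880) + (0.000, 77.400) = (-44.294, 222.280) km/h.
Speed = |(-44.294, 222.280)| = 226.651 km/h.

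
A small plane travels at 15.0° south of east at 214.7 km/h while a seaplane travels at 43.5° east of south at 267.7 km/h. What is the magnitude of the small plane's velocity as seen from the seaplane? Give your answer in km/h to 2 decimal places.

Taking east as x and north as y: small plane velocity = (207.384, -55.568) km/h; seaplane velocity = (184.273, -194.183) km/h.
Velocity of small plane relative to seaplane = (207.384, -55.568) − (184.273, -194.183) = (23.112, 138.614) km/h.
Magnitude = |(23.112, 138.614)| = 140.528 km/h.

140.53 km/h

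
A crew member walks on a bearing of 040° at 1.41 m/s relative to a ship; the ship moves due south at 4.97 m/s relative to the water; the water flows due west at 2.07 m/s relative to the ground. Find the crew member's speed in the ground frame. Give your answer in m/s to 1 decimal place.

In east/north components (m/s): crew member relative to ship = (0.906, 1.080); ship relative to water = (0.000, -4.970); water relative to ground = (-2.070, 0.000).
Sum = (-1.164, -3.890) m/s.
Speed = |(-1.164, -3.890)| = 4.060 m/s.

4.1 m/s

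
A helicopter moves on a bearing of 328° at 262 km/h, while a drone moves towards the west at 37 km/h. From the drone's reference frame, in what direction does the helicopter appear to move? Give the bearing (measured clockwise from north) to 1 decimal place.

335.4°

Taking east as x and north as y: helicopter velocity = (-138.839, 222.189) km/h; drone velocity = (-37.000, 0.000) km/h.
Velocity of helicopter relative to drone = (-138.839, 222.189) − (-37.000, 0.000) = (-101.839, 222.189) km/h.
Bearing = atan2(-101.84, 222.19) = 335.38° clockwise from north.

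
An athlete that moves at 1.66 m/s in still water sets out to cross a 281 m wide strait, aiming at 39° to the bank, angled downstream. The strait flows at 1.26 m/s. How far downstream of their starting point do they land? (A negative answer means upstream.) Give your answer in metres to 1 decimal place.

Perpendicular speed = 1.045 m/s; crossing time = 281 / 1.045 = 268.984 s.
Net downstream speed = 2.550 m/s.
Drift = 2.550 × 268.984 = 685.926 m (downstream).

685.9 m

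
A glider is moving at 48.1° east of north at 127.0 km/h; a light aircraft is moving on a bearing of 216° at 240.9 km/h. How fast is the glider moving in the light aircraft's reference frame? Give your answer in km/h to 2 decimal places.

366.05 km/h

Taking east as x and north as y: glider velocity = (94.528, 84.815) km/h; light aircraft velocity = (-141.597, -194.892) km/h.
Velocity of glider relative to light aircraft = (94.528, 84.815) − (-141.597, -194.892) = (236.125, 279.707) km/h.
Magnitude = |(236.125, 279.707)| = 366.048 km/h.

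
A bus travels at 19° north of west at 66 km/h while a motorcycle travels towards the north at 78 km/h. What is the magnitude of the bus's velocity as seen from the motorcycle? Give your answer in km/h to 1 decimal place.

Taking east as x and north as y: bus velocity = (-62.404, 21.487) km/h; motorcycle velocity = (0.000, 78.000) km/h.
Velocity of bus relative to motorcycle = (-62.404, 21.487) − (0.000, 78.000) = (-62.404, -56.513) km/h.
Magnitude = |(-62.404, -56.513)| = 84.190 km/h.

84.2 km/h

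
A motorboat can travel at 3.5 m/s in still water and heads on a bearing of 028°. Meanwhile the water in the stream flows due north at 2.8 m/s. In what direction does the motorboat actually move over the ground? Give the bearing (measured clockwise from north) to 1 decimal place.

Taking east as x and north as y: velocity relative to the water = (1.643, 3.090) m/s; the water relative to ground = (0.000, 2.800) m/s.
Velocity relative to ground = (1.643, 3.090) + (0.000, 2.800) = (1.643, 5.890) m/s.
Bearing = atan2(1.64, 5.89) = 15.59° clockwise from north.

015.6°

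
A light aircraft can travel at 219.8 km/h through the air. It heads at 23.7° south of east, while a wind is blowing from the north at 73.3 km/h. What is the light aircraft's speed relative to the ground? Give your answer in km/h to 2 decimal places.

258.14 km/h

Taking east as x and north as y: velocity relative to the air = (201.263, -88.348) km/h; the air relative to ground = (0.000, -73.300) km/h.
Velocity relative to ground = (201.263, -88.348) + (0.000, -73.300) = (201.263, -161.648) km/h.
Speed = |(201.263, -161.648)| = 258.141 km/h.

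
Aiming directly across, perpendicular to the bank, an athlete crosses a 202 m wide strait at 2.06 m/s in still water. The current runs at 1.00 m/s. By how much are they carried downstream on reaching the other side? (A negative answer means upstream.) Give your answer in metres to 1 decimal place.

Perpendicular speed = 2.060 m/s; crossing time = 202 / 2.060 = 98.058 s.
Net downstream speed = 1.000 m/s.
Drift = 1.000 × 98.058 = 98.058 m (downstream).

98.1 m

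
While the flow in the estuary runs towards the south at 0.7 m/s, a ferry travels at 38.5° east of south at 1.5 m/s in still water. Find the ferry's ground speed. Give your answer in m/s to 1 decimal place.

2.1 m/s

Taking east as x and north as y: velocity relative to the water = (0.934, -1.174) m/s; the water relative to ground = (0.000, -0.700) m/s.
Velocity relative to ground = (0.934, -1.174) + (0.000, -0.700) = (0.934, -1.874) m/s.
Speed = |(0.934, -1.874)| = 2.094 m/s.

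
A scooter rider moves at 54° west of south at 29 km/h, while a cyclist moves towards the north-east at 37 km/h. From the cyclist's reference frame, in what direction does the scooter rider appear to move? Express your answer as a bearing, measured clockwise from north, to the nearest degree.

229°

Taking east as x and north as y: scooter rider velocity = (-23.461, -17.046) km/h; cyclist velocity = (26.163, 26.163) km/h.
Velocity of scooter rider relative to cyclist = (-23.461, -17.046) − (26.163, 26.163) = (-49.624, -43.209) km/h.
Bearing = atan2(-49.62, -43.21) = 228.95° clockwise from north.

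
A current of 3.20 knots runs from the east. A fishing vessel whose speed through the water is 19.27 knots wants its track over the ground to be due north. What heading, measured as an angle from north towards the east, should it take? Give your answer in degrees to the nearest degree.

The current pushes perpendicular to the desired track; the heading must have a component into the current equal to 3.20 knots: 19.27 sin θ = 3.20.
sin θ = 0.1661, so θ = 9.559°.

10°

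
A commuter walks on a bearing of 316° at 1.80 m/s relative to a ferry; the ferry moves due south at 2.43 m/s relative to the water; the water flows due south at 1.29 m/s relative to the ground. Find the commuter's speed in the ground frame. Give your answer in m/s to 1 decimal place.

2.7 m/s

In east/north components (m/s): commuter relative to ferry = (-1.250, 1.295); ferry relative to water = (0.000, -2.430); water relative to ground = (0.000, -1.290).
Sum = (-1.250, -2.425) m/s.
Speed = |(-1.250, -2.425)| = 2.729 m/s.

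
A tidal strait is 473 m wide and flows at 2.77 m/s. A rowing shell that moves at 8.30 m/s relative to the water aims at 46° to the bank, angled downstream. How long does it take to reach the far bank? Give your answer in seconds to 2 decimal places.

The component of the rowing shell's velocity perpendicular to the bank is 8.30 × sin 46° = 5.971 m/s.
The current is parallel to the bank, so it does not affect the crossing time.
Time = 473 / 5.971 = 79.223 s.

79.22 s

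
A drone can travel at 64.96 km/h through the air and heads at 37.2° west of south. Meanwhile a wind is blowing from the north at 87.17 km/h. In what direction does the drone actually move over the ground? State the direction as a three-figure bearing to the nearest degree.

196°

Taking east as x and north as y: velocity relative to the air = (-39.275, -51.743) km/h; the air relative to ground = (0.000, -87.170) km/h.
Velocity relative to ground = (-39.275, -51.743) + (0.000, -87.170) = (-39.275, -138.913) km/h.
Bearing = atan2(-39.27, -138.91) = 195.79° clockwise from north.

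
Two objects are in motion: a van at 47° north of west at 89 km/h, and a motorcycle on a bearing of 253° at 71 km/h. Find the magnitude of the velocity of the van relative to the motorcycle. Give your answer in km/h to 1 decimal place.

86.2 km/h

Taking east as x and north as y: van velocity = (-60.698, 65.090) km/h; motorcycle velocity = (-67.898, -20.758) km/h.
Velocity of van relative to motorcycle = (-60.698, 65.090) − (-67.898, -20.758) = (7.200, 85.849) km/h.
Magnitude = |(7.200, 85.849)| = 86.150 km/h.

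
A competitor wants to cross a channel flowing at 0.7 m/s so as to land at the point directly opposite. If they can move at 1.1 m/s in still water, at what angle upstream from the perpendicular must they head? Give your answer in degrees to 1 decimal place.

To cancel the current, the upstream component of the competitor's velocity must equal the flow: 1.1 sin θ = 0.7.
sin θ = 0.7 / 1.1 = 0.6364.
θ = arcsin(0.6364) = 39.521°.

39.5°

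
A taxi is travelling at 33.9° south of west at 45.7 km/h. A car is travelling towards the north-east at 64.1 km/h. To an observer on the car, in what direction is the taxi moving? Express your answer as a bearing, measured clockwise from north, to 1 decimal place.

Taking east as x and north as y: taxi velocity = (-37.932, -25.489) km/h; car velocity = (45.326, 45.326) km/h.
Velocity of taxi relative to car = (-37.932, -25.489) − (45.326, 45.326) = (-83.257, -70.814) km/h.
Bearing = atan2(-83.26, -70.81) = 229.62° clockwise from north.

229.6°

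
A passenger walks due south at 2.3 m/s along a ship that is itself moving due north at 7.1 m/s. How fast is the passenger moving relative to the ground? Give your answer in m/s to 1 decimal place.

Taking east as x and north as y: ship velocity = (0.000, 7.100) m/s; passenger velocity relative to ship = (0.000, -2.300) m/s.
Velocity relative to ground = (0.000, 7.100) + (0.000, -2.300) = (0.000, 4.800) m/s.
Speed = |(0.000, 4.800)| = 4.800 m/s.

4.8 m/s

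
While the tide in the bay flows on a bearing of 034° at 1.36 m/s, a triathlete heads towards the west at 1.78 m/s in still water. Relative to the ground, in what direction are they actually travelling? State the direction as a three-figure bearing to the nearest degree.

Taking east as x and north as y: velocity relative to the water = (-1.780, 0.000) m/s; the water relative to ground = (0.761, 1.127) m/s.
Velocity relative to ground = (-1.780, 0.000) + (0.761, 1.127) = (-1.019, 1.127) m/s.
Bearing = atan2(-1.02, 1.13) = 317.88° clockwise from north.

318°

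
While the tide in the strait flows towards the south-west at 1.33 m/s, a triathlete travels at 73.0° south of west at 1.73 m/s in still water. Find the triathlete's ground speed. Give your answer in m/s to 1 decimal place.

3.0 m/s

Taking east as x and north as y: velocity relative to the water = (-0.506, -1.654) m/s; the water relative to ground = (-0.940, -0.940) m/s.
Velocity relative to ground = (-0.506, -1.654) + (-0.940, -0.940) = (-1.446, -2.595) m/s.
Speed = |(-1.446, -2.595)| = 2.971 m/s.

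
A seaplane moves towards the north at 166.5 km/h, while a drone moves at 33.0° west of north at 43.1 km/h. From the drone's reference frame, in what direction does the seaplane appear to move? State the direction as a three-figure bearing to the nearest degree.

010°

Taking east as x and north as y: seaplane velocity = (0.000, 166.500) km/h; drone velocity = (-23.474, 36.147) km/h.
Velocity of seaplane relative to drone = (0.000, 166.500) − (-23.474, 36.147) = (23.474, 130.353) km/h.
Bearing = atan2(23.47, 130.35) = 10.21° clockwise from north.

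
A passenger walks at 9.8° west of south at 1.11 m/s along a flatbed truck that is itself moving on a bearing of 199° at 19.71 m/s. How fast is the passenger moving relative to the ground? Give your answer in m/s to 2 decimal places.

20.81 m/s

Taking east as x and north as y: flatbed truck velocity = (-6.417, -18.636) m/s; passenger velocity relative to flatbed truck = (-0.189, -1.094) m/s.
Velocity relative to ground = (-6.417, -18.636) + (-0.189, -1.094) = (-6.606, -19.730) m/s.
Speed = |(-6.606, -19.730)| = 20.806 m/s.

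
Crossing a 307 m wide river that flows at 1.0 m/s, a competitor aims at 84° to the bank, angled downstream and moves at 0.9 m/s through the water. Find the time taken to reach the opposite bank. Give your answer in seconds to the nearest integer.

343 s

The component of the competitor's velocity perpendicular to the bank is 0.9 × sin 84° = 0.895 m/s.
Only the cross-stream component determines the crossing time; the current contributes nothing perpendicular to the bank.
Time = 307 / 0.895 = 342.990 s.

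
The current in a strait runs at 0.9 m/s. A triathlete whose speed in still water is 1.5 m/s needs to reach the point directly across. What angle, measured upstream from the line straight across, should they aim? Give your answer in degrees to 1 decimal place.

36.9°

To cancel the current, the upstream component of the triathlete's velocity must equal the flow: 1.5 sin θ = 0.9.
sin θ = 0.9 / 1.5 = 0.6000.
θ = arcsin(0.6000) = 36.870°.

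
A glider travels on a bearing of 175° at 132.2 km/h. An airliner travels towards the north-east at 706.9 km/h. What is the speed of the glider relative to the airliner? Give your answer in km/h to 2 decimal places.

Taking east as x and north as y: glider velocity = (11.522, -131.697) km/h; airliner velocity = (499.854, 499.854) km/h.
Velocity of glider relative to airliner = (11.522, -131.697) − (499.854, 499.854) = (-488.332, -631.551) km/h.
Magnitude = |(-488.332, -631.551)| = 798.326 km/h.

798.33 km/h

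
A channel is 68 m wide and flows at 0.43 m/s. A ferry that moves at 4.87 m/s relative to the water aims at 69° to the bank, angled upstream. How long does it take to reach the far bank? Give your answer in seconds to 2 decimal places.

The component of the ferry's velocity perpendicular to the bank is 4.87 × sin 69° = 4.547 m/s.
The flow acts along the bank and has no component across it.
Time = 68 / 4.547 = 14.956 s.

14.96 s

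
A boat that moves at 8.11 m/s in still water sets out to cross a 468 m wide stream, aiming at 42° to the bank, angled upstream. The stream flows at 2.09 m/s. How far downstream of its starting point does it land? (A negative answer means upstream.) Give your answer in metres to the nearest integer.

-340 m

Perpendicular speed = 5.427 m/s; crossing time = 468 / 5.427 = 86.241 s.
Net downstream speed = -3.937 m/s.
Drift = -3.937 × 86.241 = -339.523 m (upstream).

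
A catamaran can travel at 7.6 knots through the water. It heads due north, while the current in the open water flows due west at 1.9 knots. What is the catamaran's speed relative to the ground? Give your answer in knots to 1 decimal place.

Taking east as x and north as y: velocity relative to the water = (0.000, 7.600) knots; the water relative to ground = (-1.900, 0.000) knots.
Velocity relative to ground = (0.000, 7.600) + (-1.900, 0.000) = (-1.900, 7.600) knots.
Speed = |(-1.900, 7.600)| = 7.834 knots.

7.8 knots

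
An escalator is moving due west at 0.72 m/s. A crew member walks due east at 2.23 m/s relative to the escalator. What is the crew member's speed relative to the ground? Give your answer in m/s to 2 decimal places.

Taking east as x and north as y: escalator velocity = (-0.720, 0.000) m/s; crew member velocity relative to escalator = (2.230, 0.000) m/s.
Velocity relative to ground = (-0.720, 0.000) + (2.230, 0.000) = (1.510, 0.000) m/s.
Speed = |(1.510, 0.000)| = 1.510 m/s.

1.51 m/s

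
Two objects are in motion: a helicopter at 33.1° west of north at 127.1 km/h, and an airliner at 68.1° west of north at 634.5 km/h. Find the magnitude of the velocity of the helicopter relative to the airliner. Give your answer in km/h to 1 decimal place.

Taking east as x and north as y: helicopter velocity = (-69.410, 106.474) km/h; airliner velocity = (-588.712, 236.661) km/h.
Velocity of helicopter relative to airliner = (-69.410, 106.474) − (-588.712, 236.661) = (519.303, -130.187) km/h.
Magnitude = |(519.303, -130.187)| = 535.372 km/h.

535.4 km/h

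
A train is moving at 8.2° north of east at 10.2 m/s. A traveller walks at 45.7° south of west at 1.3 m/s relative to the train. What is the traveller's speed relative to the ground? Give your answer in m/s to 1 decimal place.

Taking east as x and north as y: train velocity = (10.096, 1.455) m/s; traveller velocity relative to train = (-0.908, -0.930) m/s.
Velocity relative to ground = (10.096, 1.455) + (-0.908, -0.930) = (9.188, 0.524) m/s.
Speed = |(9.188, 0.524)| = 9.203 m/s.

9.2 m/s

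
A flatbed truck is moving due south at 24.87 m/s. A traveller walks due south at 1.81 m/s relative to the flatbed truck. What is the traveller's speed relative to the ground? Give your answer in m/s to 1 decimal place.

Taking east as x and north as y: flatbed truck velocity = (0.000, -24.870) m/s; traveller velocity relative to flatbed truck = (0.000, -1.810) m/s.
Velocity relative to ground = (0.000, -24.870) + (0.000, -1.810) = (0.000, -26.680) m/s.
Speed = |(0.000, -26.680)| = 26.680 m/s.

26.7 m/s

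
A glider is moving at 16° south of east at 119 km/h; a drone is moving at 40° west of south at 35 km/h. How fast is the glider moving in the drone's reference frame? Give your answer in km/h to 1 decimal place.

Taking east as x and north as y: glider velocity = (114.390, -32.801) km/h; drone velocity = (-22.498, -26.812) km/h.
Velocity of glider relative to drone = (114.390, -32.801) − (-22.498, -26.812) = (136.888, -5.989) km/h.
Magnitude = |(136.888, -5.989)| = 137.019 km/h.

137.0 km/h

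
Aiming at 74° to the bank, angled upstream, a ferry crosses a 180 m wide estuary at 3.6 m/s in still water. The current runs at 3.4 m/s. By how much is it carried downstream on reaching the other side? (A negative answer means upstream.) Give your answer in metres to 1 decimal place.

125.2 m

Perpendicular speed = 3.461 m/s; crossing time = 180 / 3.461 = 52.015 s.
Net downstream speed = 2.408 m/s.
Drift = 2.408 × 52.015 = 125.237 m (downstream).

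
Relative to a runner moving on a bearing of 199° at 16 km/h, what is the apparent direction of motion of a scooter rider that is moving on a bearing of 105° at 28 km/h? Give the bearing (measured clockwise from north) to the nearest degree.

076°

Taking east as x and north as y: scooter rider velocity = (27.046, -7.247) km/h; runner velocity = (-5.209, -15.128) km/h.
Velocity of scooter rider relative to runner = (27.046, -7.247) − (-5.209, -15.128) = (32.255, 7.881) km/h.
Bearing = atan2(32.26, 7.88) = 76.27° clockwise from north.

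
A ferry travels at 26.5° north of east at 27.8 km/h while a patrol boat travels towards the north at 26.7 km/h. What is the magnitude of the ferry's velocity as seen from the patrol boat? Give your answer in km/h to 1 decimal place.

Taking east as x and north as y: ferry velocity = (24.879, 12.404) km/h; patrol boat velocity = (0.000, 26.700) km/h.
Velocity of ferry relative to patrol boat = (24.879, 12.404) − (0.000, 26.700) = (24.879, -14.296) km/h.
Magnitude = |(24.879, -14.296)| = 28.694 km/h.

28.7 km/h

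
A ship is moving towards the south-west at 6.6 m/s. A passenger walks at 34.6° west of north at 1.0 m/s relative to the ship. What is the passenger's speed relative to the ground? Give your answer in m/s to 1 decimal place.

6.5 m/s

Taking east as x and north as y: ship velocity = (-4.667, -4.667) m/s; passenger velocity relative to ship = (-0.568, 0.823) m/s.
Velocity relative to ground = (-4.667, -4.667) + (-0.568, 0.823) = (-5.235, -3.844) m/s.
Speed = |(-5.235, -3.844)| = 6.494 m/s.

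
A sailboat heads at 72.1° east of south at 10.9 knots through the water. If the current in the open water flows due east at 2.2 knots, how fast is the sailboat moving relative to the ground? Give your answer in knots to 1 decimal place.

Taking east as x and north as y: velocity relative to the water = (10.372, -3.350) knots; the water relative to ground = (2.200, 0.000) knots.
Velocity relative to ground = (10.372, -3.350) + (2.200, 0.000) = (12.572, -3.350) knots.
Speed = |(12.572, -3.350)| = 13.011 knots.

13.0 knots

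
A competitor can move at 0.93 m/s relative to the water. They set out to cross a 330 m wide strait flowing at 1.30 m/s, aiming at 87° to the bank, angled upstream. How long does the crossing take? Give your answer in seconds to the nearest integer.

The component of the competitor's velocity perpendicular to the bank is 0.93 × sin 87° = 0.929 m/s.
The current is parallel to the bank, so it does not affect the crossing time.
Time = 330 / 0.929 = 355.326 s.

355 s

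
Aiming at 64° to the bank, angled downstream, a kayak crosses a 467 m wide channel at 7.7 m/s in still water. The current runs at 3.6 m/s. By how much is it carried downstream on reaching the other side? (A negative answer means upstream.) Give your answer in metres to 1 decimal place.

470.7 m

Perpendicular speed = 6.921 m/s; crossing time = 467 / 6.921 = 67.479 s.
Net downstream speed = 6.975 m/s.
Drift = 6.975 × 67.479 = 470.694 m (downstream).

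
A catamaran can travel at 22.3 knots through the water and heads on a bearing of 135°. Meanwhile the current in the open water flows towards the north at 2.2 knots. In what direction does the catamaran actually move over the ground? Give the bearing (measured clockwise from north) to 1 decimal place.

Taking east as x and north as y: velocity relative to the water = (15.768, -15.768) knots; the water relative to ground = (0.000, 2.200) knots.
Velocity relative to ground = (15.768, -15.768) + (0.000, 2.200) = (15.768, -13.568) knots.
Bearing = atan2(15.77, -13.57) = 130.71° clockwise from north.

130.7°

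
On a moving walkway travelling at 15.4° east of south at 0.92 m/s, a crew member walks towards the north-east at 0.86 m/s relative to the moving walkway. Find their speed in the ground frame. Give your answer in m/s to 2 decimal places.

Taking east as x and north as y: moving walkway velocity = (0.244, -0.887) m/s; crew member velocity relative to moving walkway = (0.608, 0.608) m/s.
Velocity relative to ground = (0.244, -0.887) + (0.608, 0.608) = (0.852, -0.279) m/s.
Speed = |(0.852, -0.279)| = 0.897 m/s.

0.90 m/s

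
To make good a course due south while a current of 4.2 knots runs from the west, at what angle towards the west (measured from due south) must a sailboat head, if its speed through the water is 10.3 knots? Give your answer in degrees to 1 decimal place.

24.1°

The current pushes perpendicular to the desired track; the heading must have a component into the current equal to 4.2 knots: 10.3 sin θ = 4.2.
sin θ = 0.4078, so θ = 24.065°.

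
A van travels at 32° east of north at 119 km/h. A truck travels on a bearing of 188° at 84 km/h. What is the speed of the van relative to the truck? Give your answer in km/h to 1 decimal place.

Taking east as x and north as y: van velocity = (63.060, 100.918) km/h; truck velocity = (-11.691, -83.183) km/h.
Velocity of van relative to truck = (63.060, 100.918) − (-11.691, -83.183) = (74.751, 184.100) km/h.
Magnitude = |(74.751, 184.100)| = 198.697 km/h.

198.7 km/h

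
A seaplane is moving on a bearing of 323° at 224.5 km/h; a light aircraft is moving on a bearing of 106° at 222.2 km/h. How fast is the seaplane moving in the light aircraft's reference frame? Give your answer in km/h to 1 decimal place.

Taking east as x and north as y: seaplane velocity = (-135.107, 179.294) km/h; light aircraft velocity = (213.592, -61.247) km/h.
Velocity of seaplane relative to light aircraft = (-135.107, 179.294) − (213.592, -61.247) = (-348.700, 240.540) km/h.
Magnitude = |(-348.700, 240.540)| = 423.617 km/h.

423.6 km/h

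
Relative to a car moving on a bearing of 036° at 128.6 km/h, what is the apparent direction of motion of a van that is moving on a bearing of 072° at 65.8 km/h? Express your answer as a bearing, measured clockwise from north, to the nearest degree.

Taking east as x and north as y: van velocity = (62.580, 20.333) km/h; car velocity = (75.589, 104.040) km/h.
Velocity of van relative to car = (62.580, 20.333) − (75.589, 104.040) = (-13.010, -83.706) km/h.
Bearing = atan2(-13.01, -83.71) = 188.83° clockwise from north.

189°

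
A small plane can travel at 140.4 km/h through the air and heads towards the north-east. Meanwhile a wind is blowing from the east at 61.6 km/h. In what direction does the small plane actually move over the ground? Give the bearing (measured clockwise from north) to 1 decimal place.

Taking east as x and north as y: velocity relative to the air = (99.278, 99.278) km/h; the air relative to ground = (-61.600, 0.000) km/h.
Velocity relative to ground = (99.278, 99.278) + (-61.600, 0.000) = (37.678, 99.278) km/h.
Bearing = atan2(37.68, 99.28) = 20.78° clockwise from north.

020.8°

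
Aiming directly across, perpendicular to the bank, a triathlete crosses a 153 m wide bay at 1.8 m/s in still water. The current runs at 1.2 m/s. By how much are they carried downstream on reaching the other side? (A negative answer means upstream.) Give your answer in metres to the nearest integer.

102 m

Perpendicular speed = 1.800 m/s; crossing time = 153 / 1.800 = 85.000 s.
Net downstream speed = 1.200 m/s.
Drift = 1.200 × 85.000 = 102.000 m (downstream).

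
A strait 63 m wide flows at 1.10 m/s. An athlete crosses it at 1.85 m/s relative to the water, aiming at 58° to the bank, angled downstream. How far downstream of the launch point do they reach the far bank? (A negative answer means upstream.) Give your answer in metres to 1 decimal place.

83.5 m

Perpendicular speed = 1.569 m/s; crossing time = 63 / 1.569 = 40.156 s.
Net downstream speed = 2.080 m/s.
Drift = 2.080 × 40.156 = 83.538 m (downstream).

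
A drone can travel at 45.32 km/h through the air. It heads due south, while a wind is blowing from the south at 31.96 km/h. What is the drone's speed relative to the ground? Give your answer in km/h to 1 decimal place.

13.4 km/h

Taking east as x and north as y: velocity relative to the air = (0.000, -45.320) km/h; the air relative to ground = (0.000, 31.960) km/h.
Velocity relative to ground = (0.000, -45.320) + (0.000, 31.960) = (0.000, -13.360) km/h.
Speed = |(0.000, -13.360)| = 13.360 km/h.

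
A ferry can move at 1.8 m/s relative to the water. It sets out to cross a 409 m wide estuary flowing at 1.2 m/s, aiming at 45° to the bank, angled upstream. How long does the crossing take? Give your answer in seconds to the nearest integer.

321 s

The component of the ferry's velocity perpendicular to the bank is 1.8 × sin 45° = 1.273 m/s.
Only the cross-stream component determines the crossing time; the current contributes nothing perpendicular to the bank.
Time = 409 / 1.273 = 321.341 s.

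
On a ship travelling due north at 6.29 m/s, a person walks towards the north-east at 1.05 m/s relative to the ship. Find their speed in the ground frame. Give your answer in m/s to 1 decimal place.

7.1 m/s

Taking east as x and north as y: ship velocity = (0.000, 6.290) m/s; person velocity relative to ship = (0.742, 0.742) m/s.
Velocity relative to ground = (0.000, 6.290) + (0.742, 0.742) = (0.742, 7.032) m/s.
Speed = |(0.742, 7.032)| = 7.072 m/s.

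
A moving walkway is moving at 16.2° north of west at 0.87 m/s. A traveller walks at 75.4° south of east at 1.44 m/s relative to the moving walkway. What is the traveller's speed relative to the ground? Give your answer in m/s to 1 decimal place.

Taking east as x and north as y: moving walkway velocity = (-0.835, 0.243) m/s; traveller velocity relative to moving walkway = (0.363, -1.394) m/s.
Velocity relative to ground = (-0.835, 0.243) + (0.363, -1.394) = (-0.472, -1.151) m/s.
Speed = |(-0.472, -1.151)| = 1.244 m/s.

1.2 m/s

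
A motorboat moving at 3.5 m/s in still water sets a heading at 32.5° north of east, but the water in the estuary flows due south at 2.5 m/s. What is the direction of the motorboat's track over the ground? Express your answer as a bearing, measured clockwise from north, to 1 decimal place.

Taking east as x and north as y: velocity relative to the water = (2.952, 1.881) m/s; the water relative to ground = (0.000, -2.500) m/s.
Velocity relative to ground = (2.952, 1.881) + (0.000, -2.500) = (2.952, -0.619) m/s.
Bearing = atan2(2.95, -0.62) = 101.85° clockwise from north.

101.9°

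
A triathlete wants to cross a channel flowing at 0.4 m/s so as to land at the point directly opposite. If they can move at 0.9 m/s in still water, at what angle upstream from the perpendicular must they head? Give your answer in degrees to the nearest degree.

26°

To cancel the current, the upstream component of the triathlete's velocity must equal the flow: 0.9 sin θ = 0.4.
sin θ = 0.4 / 0.9 = 0.4444.
θ = arcsin(0.4444) = 26.388°.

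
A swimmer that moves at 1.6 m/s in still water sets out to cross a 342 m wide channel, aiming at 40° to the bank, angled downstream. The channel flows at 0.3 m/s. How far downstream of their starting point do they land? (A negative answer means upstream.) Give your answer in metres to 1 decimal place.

Perpendicular speed = 1.028 m/s; crossing time = 342 / 1.028 = 332.536 s.
Net downstream speed = 1.526 m/s.
Drift = 1.526 × 332.536 = 507.341 m (downstream).

507.3 m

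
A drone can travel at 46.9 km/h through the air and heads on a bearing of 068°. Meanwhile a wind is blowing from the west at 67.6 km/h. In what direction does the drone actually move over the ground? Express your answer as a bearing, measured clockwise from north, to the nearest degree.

Taking east as x and north as y: velocity relative to the air = (43.485, 17.569) km/h; the air relative to ground = (67.600, 0.000) km/h.
Velocity relative to ground = (43.485, 17.569) + (67.600, 0.000) = (111.085, 17.569) km/h.
Bearing = atan2(111.08, 17.57) = 81.01° clockwise from north.

081°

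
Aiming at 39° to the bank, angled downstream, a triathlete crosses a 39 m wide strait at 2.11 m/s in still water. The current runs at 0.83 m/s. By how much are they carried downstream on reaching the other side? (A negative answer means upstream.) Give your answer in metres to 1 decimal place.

72.5 m

Perpendicular speed = 1.328 m/s; crossing time = 39 / 1.328 = 29.370 s.
Net downstream speed = 2.470 m/s.
Drift = 2.470 × 29.370 = 72.538 m (downstream).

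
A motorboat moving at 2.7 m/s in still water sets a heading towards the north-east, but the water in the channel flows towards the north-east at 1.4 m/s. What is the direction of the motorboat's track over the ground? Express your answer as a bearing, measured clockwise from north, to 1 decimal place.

045.0°

Taking east as x and north as y: velocity relative to the water = (1.909, 1.909) m/s; the water relative to ground = (0.990, 0.990) m/s.
Velocity relative to ground = (1.909, 1.909) + (0.990, 0.990) = (2.899, 2.899) m/s.
Bearing = atan2(2.90, 2.90) = 45.00° clockwise from north.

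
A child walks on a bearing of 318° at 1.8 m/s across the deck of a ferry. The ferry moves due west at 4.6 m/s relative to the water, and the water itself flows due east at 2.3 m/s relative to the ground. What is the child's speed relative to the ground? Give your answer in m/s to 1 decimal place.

3.8 m/s

In east/north components (m/s): child relative to ferry = (-1.204, 1.338); ferry relative to water = (-4.600, 0.000); water relative to ground = (2.300, 0.000).
Sum = (-3.504, 1.338) m/s.
Speed = |(-3.504, 1.338)| = 3.751 m/s.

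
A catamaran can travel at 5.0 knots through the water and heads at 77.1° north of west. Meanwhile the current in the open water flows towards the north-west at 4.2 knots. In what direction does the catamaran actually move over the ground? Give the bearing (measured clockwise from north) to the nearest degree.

332°

Taking east as x and north as y: velocity relative to the water = (-1.116, 4.874) knots; the water relative to ground = (-2.970, 2.970) knots.
Velocity relative to ground = (-1.116, 4.874) + (-2.970, 2.970) = (-4.086, 7.844) knots.
Bearing = atan2(-4.09, 7.84) = 332.48° clockwise from north.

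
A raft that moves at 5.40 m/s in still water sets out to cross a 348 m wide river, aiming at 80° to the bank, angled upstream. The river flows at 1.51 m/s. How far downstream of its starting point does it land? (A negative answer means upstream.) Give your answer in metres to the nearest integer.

37 m

Perpendicular speed = 5.318 m/s; crossing time = 348 / 5.318 = 65.439 s.
Net downstream speed = 0.572 m/s.
Drift = 0.572 × 65.439 = 37.451 m (downstream).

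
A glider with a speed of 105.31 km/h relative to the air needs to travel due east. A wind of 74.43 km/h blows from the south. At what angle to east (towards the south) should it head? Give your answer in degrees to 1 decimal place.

The wind pushes perpendicular to the desired track; the heading must have a component into the wind equal to 74.43 km/h: 105.31 sin θ = 74.43.
sin θ = 0.7068, so θ = 44.973°.

45.0°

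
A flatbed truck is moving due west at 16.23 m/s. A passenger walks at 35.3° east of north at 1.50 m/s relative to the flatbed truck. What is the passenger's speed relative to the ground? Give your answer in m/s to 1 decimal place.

Taking east as x and north as y: flatbed truck velocity = (-16.230, 0.000) m/s; passenger velocity relative to flatbed truck = (0.867, 1.224) m/s.
Velocity relative to ground = (-16.230, 0.000) + (0.867, 1.224) = (-15.363, 1.224) m/s.
Speed = |(-15.363, 1.224)| = 15.412 m/s.

15.4 m/s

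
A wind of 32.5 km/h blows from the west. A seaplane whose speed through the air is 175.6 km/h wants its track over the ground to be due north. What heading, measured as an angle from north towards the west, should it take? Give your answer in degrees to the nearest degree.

The wind pushes perpendicular to the desired track; the heading must have a component into the wind equal to 32.5 km/h: 175.6 sin θ = 32.5.
sin θ = 0.1851, so θ = 10.666°.

11°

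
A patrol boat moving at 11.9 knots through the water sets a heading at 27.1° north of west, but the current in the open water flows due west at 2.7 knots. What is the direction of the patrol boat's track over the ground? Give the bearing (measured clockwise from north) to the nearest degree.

Taking east as x and north as y: velocity relative to the water = (-10.594, 5.421) knots; the water relative to ground = (-2.700, 0.000) knots.
Velocity relative to ground = (-10.594, 5.421) + (-2.700, 0.000) = (-13.294, 5.421) knots.
Bearing = atan2(-13.29, 5.42) = 292.19° clockwise from north.

292°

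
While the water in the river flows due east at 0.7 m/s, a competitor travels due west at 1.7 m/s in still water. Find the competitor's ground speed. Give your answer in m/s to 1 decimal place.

Taking east as x and north as y: velocity relative to the water = (-1.700, 0.000) m/s; the water relative to ground = (0.700, 0.000) m/s.
Velocity relative to ground = (-1.700, 0.000) + (0.700, 0.000) = (-1.000, 0.000) m/s.
Speed = |(-1.000, 0.000)| = 1.000 m/s.

1.0 m/s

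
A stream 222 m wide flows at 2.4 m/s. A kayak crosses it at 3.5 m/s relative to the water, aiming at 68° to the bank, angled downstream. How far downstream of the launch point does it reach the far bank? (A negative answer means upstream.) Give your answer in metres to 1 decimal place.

253.9 m

Perpendicular speed = 3.245 m/s; crossing time = 222 / 3.245 = 68.410 s.
Net downstream speed = 3.711 m/s.
Drift = 3.711 × 68.410 = 253.878 m (downstream).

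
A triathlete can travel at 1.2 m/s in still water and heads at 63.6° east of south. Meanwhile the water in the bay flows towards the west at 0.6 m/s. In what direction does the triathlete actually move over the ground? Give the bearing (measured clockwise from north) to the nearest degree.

Taking east as x and north as y: velocity relative to the water = (1.075, -0.534) m/s; the water relative to ground = (-0.600, 0.000) m/s.
Velocity relative to ground = (1.075, -0.534) + (-0.600, 0.000) = (0.475, -0.534) m/s.
Bearing = atan2(0.47, -0.53) = 138.33° clockwise from north.

138°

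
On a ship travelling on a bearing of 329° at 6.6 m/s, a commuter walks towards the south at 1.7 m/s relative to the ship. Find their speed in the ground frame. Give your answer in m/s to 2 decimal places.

Taking east as x and north as y: ship velocity = (-3.399, 5.657) m/s; commuter velocity relative to ship = (0.000, -1.700) m/s.
Velocity relative to ground = (-3.399, 5.657) + (0.000, -1.700) = (-3.399, 3.957) m/s.
Speed = |(-3.399, 3.957)| = 5.217 m/s.

5.22 m/s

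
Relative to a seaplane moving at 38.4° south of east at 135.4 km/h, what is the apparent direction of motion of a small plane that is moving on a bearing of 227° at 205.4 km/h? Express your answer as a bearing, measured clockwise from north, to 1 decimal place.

Taking east as x and north as y: small plane velocity = (-150.220, -140.082) km/h; seaplane velocity = (106.112, -84.103) km/h.
Velocity of small plane relative to seaplane = (-150.220, -140.082) − (106.112, -84.103) = (-256.332, -55.979) km/h.
Bearing = atan2(-256.33, -55.98) = 257.68° clockwise from north.

257.7°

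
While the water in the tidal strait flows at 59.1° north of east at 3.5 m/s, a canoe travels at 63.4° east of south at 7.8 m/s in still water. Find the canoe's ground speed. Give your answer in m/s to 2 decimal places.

8.79 m/s

Taking east as x and north as y: velocity relative to the water = (6.974, -3.493) m/s; the water relative to ground = (1.797, 3.003) m/s.
Velocity relative to ground = (6.974, -3.493) + (1.797, 3.003) = (8.772, -0.489) m/s.
Speed = |(8.772, -0.489)| = 8.785 m/s.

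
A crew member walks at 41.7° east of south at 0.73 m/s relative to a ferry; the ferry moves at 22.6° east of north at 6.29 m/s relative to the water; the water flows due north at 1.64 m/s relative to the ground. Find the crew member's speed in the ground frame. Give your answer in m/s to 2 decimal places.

In east/north components (m/s): crew member relative to ferry = (0.486, -0.545); ferry relative to water = (2.417, 5.807); water relative to ground = (0.000, 1.640).
Sum = (2.903, 6.902) m/s.
Speed = |(2.903, 6.902)| = 7.488 m/s.

7.49 m/s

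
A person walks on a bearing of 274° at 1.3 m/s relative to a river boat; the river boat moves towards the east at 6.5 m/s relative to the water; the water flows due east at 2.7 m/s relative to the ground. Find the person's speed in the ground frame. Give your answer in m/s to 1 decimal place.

In east/north components (m/s): person relative to river boat = (-1.297, 0.091); river boat relative to water = (6.500, 0.000); water relative to ground = (2.700, 0.000).
Sum = (7.903, 0.091) m/s.
Speed = |(7.903, 0.091)| = 7.904 m/s.

7.9 m/s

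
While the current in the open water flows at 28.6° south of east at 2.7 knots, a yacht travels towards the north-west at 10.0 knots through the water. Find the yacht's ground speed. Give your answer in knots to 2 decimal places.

7.45 knots

Taking east as x and north as y: velocity relative to the water = (-7.071, 7.071) knots; the water relative to ground = (2.371, -1.292) knots.
Velocity relative to ground = (-7.071, 7.071) + (2.371, -1.292) = (-4.701, 5.779) knots.
Speed = |(-4.701, 5.779)| = 7.449 knots.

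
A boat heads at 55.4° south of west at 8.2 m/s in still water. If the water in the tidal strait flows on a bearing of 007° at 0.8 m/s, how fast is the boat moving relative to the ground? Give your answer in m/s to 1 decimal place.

7.5 m/s

Taking east as x and north as y: velocity relative to the water = (-4.656, -6.750) m/s; the water relative to ground = (0.097, 0.794) m/s.
Velocity relative to ground = (-4.656, -6.750) + (0.097, 0.794) = (-4.559, -5.956) m/s.
Speed = |(-4.559, -5.956)| = 7.500 m/s.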